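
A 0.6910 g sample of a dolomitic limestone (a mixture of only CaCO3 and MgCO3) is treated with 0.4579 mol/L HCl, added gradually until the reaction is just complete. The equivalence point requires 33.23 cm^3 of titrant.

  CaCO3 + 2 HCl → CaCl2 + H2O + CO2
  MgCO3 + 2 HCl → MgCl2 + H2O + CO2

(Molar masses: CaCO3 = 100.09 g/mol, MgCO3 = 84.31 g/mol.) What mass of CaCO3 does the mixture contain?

n(HCl) = 0.03323 × 0.4579 = 0.01522 mol
Let x = n(CaCO3), y = n(MgCO3).
Titrant: 2x + 2y = 0.01522;  mass: 100.09x + 84.31y = 0.6910
Solving, x = 3.141 × 10^-3 mol, y = 4.467 × 10^-3 mol
mass of CaCO3 = 3.141 × 10^-3 × 100.09 = 0.3144 g

0.3144 g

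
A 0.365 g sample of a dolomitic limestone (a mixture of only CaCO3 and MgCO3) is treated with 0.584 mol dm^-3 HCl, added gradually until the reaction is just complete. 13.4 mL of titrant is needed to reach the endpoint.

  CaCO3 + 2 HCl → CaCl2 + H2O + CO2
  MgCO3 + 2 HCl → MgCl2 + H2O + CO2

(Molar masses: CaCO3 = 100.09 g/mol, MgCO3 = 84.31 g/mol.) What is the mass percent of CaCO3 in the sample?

n(HCl) = 0.0134 × 0.584 = 7.83 × 10^-3 mol
Let x = n(CaCO3), y = n(MgCO3).
Titrant: 2x + 2y = 7.83 × 10^-3;  mass: 100.09x + 84.31y = 0.365
Solving, x = 2.23 × 10^-3 mol, y = 1.69 × 10^-3 mol
mass of CaCO3 = 2.23 × 10^-3 × 100.09 = 0.223 g
% CaCO3 = 0.223 / 0.365 × 100 = 61.0 %

61.0 %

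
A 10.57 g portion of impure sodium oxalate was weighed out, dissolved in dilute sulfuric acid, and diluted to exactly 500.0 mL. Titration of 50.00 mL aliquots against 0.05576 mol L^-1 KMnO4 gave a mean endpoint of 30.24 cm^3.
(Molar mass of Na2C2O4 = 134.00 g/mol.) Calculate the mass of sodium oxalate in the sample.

2 MnO4^- + 5 C2O4^2- + 16 H^+ → 2 Mn^2+ + 10 CO2 + 8 H2O
n(KMnO4) per titration = 0.03024 × 0.05576 = 1.686 × 10^-3 mol
From the 5:2 ratio, n(Na2C2O4) in each aliquot = 5/2 × 1.686 × 10^-3 = 4.215 × 10^-3 mol
n(Na2C2O4) in the whole flask = 4.215 × 10^-3 × 500.0/50.00 = 0.04215 mol
mass of Na2C2O4 = 0.04215 × 134.00 = 5.649 g

5.649 g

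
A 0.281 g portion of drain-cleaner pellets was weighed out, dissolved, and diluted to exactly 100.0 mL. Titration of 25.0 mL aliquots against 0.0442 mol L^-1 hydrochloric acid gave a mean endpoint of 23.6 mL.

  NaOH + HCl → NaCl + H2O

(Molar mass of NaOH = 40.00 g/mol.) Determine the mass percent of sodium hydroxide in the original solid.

59.4 %

n(HCl) per titration = 0.0236 × 0.0442 = 1.04 × 10^-3 mol
n(NaOH) in each aliquot = 1.04 × 10^-3 mol (1:1 ratio)
n(NaOH) in the whole flask = 1.04 × 10^-3 × 100.0/25.0 = 4.17 × 10^-3 mol
mass of NaOH = 4.17 × 10^-3 × 40.00 = 0.167 g
% NaOH = 0.167 / 0.281 × 100 = 59.4 %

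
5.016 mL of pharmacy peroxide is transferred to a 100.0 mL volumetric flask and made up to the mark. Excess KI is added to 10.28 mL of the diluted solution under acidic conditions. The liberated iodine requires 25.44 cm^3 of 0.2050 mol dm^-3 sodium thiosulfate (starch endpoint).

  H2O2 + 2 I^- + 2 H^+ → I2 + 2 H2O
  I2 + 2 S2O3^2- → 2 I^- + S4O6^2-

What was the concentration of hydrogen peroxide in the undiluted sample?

5.057 mol/L

n(S2O3^2-) = 0.02544 × 0.2050 = 5.215 × 10^-3 mol
n(I2) = n(S2O3^2-)/2 = 2.608 × 10^-3 mol
n(H2O2) in the aliquot = 2.608 × 10^-3 mol (1:1 ratio)
[H2O2]_dilute = 2.608 × 10^-3 / 0.01028 = 0.2537 mol/L
[H2O2]_original = 0.2537 × 100.0/5.016 = 5.057 mol/L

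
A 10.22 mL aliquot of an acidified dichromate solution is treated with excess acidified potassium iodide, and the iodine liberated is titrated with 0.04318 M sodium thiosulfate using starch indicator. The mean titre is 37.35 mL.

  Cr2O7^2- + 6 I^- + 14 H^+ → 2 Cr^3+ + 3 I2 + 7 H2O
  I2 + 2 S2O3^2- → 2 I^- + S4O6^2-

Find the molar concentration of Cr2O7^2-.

0.02630 M

n(S2O3^2-) = 0.03735 × 0.04318 = 1.613 × 10^-3 mol
n(I2) = n(S2O3^2-)/2 = 8.064 × 10^-4 mol
From the 1:3 ratio, n(Cr2O7^2-) in the aliquot = 1/3 × 8.064 × 10^-4 = 2.688 × 10^-4 mol
[Cr2O7^2-] = 2.688 × 10^-4 / 0.01022 = 0.02630 mol/L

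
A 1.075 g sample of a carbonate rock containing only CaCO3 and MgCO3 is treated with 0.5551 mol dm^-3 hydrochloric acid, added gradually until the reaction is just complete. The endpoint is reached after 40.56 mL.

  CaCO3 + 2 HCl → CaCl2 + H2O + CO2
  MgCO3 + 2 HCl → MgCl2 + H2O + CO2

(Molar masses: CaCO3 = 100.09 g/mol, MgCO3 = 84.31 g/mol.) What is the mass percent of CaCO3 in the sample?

74.28 %

n(HCl) = 0.04056 × 0.5551 = 0.02251 mol
Let x = n(CaCO3), y = n(MgCO3).
Titrant: 2x + 2y = 0.02251;  mass: 100.09x + 84.31y = 1.075
Solving, x = 7.978 × 10^-3 mol, y = 3.280 × 10^-3 mol
mass of CaCO3 = 7.978 × 10^-3 × 100.09 = 0.7985 g
% CaCO3 = 0.7985 / 1.075 × 100 = 74.28 %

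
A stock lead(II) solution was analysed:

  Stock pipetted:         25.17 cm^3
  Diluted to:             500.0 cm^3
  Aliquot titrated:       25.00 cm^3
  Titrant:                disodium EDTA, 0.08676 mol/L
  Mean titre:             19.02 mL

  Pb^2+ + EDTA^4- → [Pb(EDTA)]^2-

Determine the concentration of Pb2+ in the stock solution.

n(EDTA) = 0.01902 × 0.08676 = 1.650 × 10^-3 mol
n(Pb2+) in the aliquot = 1.650 × 10^-3 mol (1:1 ratio)
[Pb2+]_dilute = 1.650 × 10^-3 / 0.02500 = 0.06601 mol/L
Dilution factor = 500.0 / 25.17 = 19.86
[Pb2+]_stock = 0.06601 × 19.86 = 1.311 mol/L

1.311 mol/L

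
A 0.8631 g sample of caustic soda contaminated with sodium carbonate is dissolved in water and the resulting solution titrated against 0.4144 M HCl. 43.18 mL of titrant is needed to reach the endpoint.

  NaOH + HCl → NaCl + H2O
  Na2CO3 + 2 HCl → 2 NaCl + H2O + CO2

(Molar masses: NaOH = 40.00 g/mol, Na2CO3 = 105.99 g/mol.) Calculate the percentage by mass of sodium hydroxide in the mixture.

30.38 %

n(HCl) = 0.04318 × 0.4144 = 0.01789 mol
Let x = n(NaOH), y = n(Na2CO3).
Titrant: 1x + 2y = 0.01789;  mass: 40.00x + 105.99y = 0.8631
Solving, x = 6.555 × 10^-3 mol, y = 5.669 × 10^-3 mol
mass of NaOH = 6.555 × 10^-3 × 40.00 = 0.2622 g
% NaOH = 0.2622 / 0.8631 × 100 = 30.38 %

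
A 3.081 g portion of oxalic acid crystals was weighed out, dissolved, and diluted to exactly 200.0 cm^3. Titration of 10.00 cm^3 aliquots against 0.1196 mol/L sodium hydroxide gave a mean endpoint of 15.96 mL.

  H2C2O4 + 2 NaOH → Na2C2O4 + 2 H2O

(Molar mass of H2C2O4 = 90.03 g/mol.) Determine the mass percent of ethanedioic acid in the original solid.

55.78 %

n(NaOH) per titration = 0.01596 × 0.1196 = 1.909 × 10^-3 mol
From the 1:2 ratio, n(H2C2O4) in each aliquot = 1/2 × 1.909 × 10^-3 = 9.544 × 10^-4 mol
n(H2C2O4) in the whole flask = 9.544 × 10^-4 × 200.0/10.00 = 0.01909 mol
mass of H2C2O4 = 0.01909 × 90.03 = 1.719 g
% H2C2O4 = 1.719 / 3.081 × 100 = 55.78 %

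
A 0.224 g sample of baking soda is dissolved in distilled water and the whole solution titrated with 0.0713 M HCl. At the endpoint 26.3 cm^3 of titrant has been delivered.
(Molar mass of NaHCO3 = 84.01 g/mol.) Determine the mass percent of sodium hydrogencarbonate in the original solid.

70.3 %

NaHCO3 + HCl → NaCl + H2O + CO2
n(HCl) = 0.0263 L × 0.0713 mol/L = 1.88 × 10^-3 mol
n(NaHCO3) = 1.88 × 10^-3 mol (1:1 ratio)
mass of NaHCO3 = 1.88 × 10^-3 × 84.01 g/mol = 0.158 g
% NaHCO3 = 0.158 / 0.224 × 100 = 70.3 %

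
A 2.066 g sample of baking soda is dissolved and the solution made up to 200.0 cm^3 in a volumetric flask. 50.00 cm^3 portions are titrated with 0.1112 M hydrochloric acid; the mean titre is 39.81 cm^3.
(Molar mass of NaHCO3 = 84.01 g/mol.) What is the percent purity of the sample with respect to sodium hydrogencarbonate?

NaHCO3 + HCl → NaCl + H2O + CO2
n(HCl) per titration = 0.03981 × 0.1112 = 4.427 × 10^-3 mol
n(NaHCO3) in each aliquot = 4.427 × 10^-3 mol (1:1 ratio)
n(NaHCO3) in the whole flask = 4.427 × 10^-3 × 200.0/50.00 = 0.01771 mol
mass of NaHCO3 = 0.01771 × 84.01 = 1.488 g
% NaHCO3 = 1.488 / 2.066 × 100 = 72.00 %

72.00 %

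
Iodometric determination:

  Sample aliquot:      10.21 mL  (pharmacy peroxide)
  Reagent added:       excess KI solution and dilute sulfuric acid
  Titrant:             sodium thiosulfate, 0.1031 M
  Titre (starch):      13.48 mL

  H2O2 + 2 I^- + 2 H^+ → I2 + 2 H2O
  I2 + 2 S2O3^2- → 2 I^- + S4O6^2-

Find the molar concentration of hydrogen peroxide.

n(S2O3^2-) = 0.01348 × 0.1031 = 1.390 × 10^-3 mol
n(I2) = n(S2O3^2-)/2 = 6.949 × 10^-4 mol
n(H2O2) in the aliquot = 6.949 × 10^-4 mol (1:1 ratio)
[H2O2] = 6.949 × 10^-4 / 0.01021 = 0.06806 mol/L

0.06806 M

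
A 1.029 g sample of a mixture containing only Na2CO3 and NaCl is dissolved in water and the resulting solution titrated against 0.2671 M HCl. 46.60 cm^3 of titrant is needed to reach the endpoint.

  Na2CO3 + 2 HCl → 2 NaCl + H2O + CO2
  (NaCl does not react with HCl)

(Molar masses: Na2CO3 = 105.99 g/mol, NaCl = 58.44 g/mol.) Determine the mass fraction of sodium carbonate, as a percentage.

64.10 %

n(HCl) = 0.04660 × 0.2671 = 0.01245 mol
Let x = n(Na2CO3), y = n(NaCl).
Titrant: 2x = 0.01245;  mass: 105.99x + 58.44y = 1.029
Solving, x = 6.223 × 10^-3 mol, y = 6.321 × 10^-3 mol
mass of Na2CO3 = 6.223 × 10^-3 × 105.99 = 0.6596 g
% Na2CO3 = 0.6596 / 1.029 × 100 = 64.10 %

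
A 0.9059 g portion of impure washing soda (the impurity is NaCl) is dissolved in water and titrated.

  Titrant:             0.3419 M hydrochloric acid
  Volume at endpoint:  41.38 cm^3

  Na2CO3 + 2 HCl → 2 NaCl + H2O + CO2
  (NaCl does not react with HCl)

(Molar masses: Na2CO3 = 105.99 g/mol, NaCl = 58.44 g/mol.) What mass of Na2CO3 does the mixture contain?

n(HCl) = 0.04138 × 0.3419 = 0.01415 mol
Let x = n(Na2CO3), y = n(NaCl).
Titrant: 2x = 0.01415;  mass: 105.99x + 58.44y = 0.9059
Solving, x = 7.074 × 10^-3 mol, y = 2.672 × 10^-3 mol
mass of Na2CO3 = 7.074 × 10^-3 × 105.99 = 0.7498 g

0.7498 g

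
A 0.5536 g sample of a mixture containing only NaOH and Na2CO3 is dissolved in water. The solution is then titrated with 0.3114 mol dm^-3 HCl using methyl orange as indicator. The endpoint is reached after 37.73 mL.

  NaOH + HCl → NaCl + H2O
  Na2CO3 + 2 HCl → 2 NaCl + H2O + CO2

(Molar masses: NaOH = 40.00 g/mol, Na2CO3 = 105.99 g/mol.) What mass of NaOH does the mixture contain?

n(HCl) = 0.03773 × 0.3114 = 0.01175 mol
Let x = n(NaOH), y = n(Na2CO3).
Titrant: 1x + 2y = 0.01175;  mass: 40.00x + 105.99y = 0.5536
Solving, x = 5.313 × 10^-3 mol, y = 3.218 × 10^-3 mol
mass of NaOH = 5.313 × 10^-3 × 40.00 = 0.2125 g

0.2125 g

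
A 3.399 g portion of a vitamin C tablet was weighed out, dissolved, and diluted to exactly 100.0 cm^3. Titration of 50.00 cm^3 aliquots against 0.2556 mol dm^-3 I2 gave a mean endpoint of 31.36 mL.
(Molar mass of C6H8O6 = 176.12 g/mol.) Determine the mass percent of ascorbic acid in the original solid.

C6H8O6 + I2 → C6H6O6 + 2 HI
n(I2) per titration = 0.03136 × 0.2556 = 8.016 × 10^-3 mol
n(C6H8O6) in each aliquot = 8.016 × 10^-3 mol (1:1 ratio)
n(C6H8O6) in the whole flask = 8.016 × 10^-3 × 100.0/50.00 = 0.01603 mol
mass of C6H8O6 = 0.01603 × 176.12 = 2.823 g
% C6H8O6 = 2.823 / 3.399 × 100 = 83.07 %

83.07 %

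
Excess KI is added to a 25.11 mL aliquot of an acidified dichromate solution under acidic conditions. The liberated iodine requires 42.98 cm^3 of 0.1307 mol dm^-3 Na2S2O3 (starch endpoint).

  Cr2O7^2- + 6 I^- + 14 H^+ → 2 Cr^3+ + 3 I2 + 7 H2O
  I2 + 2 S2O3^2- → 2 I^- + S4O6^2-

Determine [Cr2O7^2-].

0.03729 mol/L

n(S2O3^2-) = 0.04298 × 0.1307 = 5.617 × 10^-3 mol
n(I2) = n(S2O3^2-)/2 = 2.809 × 10^-3 mol
From the 1:3 ratio, n(Cr2O7^2-) in the aliquot = 1/3 × 2.809 × 10^-3 = 9.362 × 10^-4 mol
[Cr2O7^2-] = 9.362 × 10^-4 / 0.02511 = 0.03729 mol/L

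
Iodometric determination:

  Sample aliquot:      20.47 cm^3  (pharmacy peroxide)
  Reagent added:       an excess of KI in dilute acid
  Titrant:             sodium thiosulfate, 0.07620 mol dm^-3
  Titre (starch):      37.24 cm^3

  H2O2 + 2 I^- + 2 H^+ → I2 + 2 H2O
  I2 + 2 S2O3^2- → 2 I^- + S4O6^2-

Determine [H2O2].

0.06931 mol/L

n(S2O3^2-) = 0.03724 × 0.07620 = 2.838 × 10^-3 mol
n(I2) = n(S2O3^2-)/2 = 1.419 × 10^-3 mol
n(H2O2) in the aliquot = 1.419 × 10^-3 mol (1:1 ratio)
[H2O2] = 1.419 × 10^-3 / 0.02047 = 0.06931 mol/L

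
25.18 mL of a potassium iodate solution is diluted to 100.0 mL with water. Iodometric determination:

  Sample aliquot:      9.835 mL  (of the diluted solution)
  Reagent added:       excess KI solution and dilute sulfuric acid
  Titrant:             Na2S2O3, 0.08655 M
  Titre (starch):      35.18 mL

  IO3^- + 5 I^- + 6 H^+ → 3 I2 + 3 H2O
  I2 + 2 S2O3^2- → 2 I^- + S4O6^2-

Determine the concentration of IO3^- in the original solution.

n(S2O3^2-) = 0.03518 × 0.08655 = 3.045 × 10^-3 mol
n(I2) = n(S2O3^2-)/2 = 1.522 × 10^-3 mol
From the 1:3 ratio, n(IO3^-) in the aliquot = 1/3 × 1.522 × 10^-3 = 5.075 × 10^-4 mol
[IO3^-]_dilute = 5.075 × 10^-4 / 0.009835 = 0.05160 mol/L
[IO3^-]_original = 0.05160 × 100.0/25.18 = 0.2049 mol/L

0.2049 M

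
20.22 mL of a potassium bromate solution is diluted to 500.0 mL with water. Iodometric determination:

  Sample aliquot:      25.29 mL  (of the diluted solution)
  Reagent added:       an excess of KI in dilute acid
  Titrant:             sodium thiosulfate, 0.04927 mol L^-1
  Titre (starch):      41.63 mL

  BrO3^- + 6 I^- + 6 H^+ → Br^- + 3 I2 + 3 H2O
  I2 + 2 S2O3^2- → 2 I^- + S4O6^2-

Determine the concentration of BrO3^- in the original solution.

n(S2O3^2-) = 0.04163 × 0.04927 = 2.051 × 10^-3 mol
n(I2) = n(S2O3^2-)/2 = 1.026 × 10^-3 mol
From the 1:3 ratio, n(BrO3^-) in the aliquot = 1/3 × 1.026 × 10^-3 = 3.419 × 10^-4 mol
[BrO3^-]_dilute = 3.419 × 10^-4 / 0.02529 = 0.01352 mol/L
[BrO3^-]_original = 0.01352 × 500.0/20.22 = 0.3343 mol/L

0.3343 mol/L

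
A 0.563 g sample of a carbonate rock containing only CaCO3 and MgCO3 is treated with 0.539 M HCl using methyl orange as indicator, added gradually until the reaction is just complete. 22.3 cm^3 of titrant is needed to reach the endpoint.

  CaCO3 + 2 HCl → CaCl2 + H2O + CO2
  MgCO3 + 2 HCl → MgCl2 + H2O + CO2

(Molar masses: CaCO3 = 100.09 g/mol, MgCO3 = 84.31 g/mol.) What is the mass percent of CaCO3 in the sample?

63.4 %

n(HCl) = 0.0223 × 0.539 = 0.0120 mol
Let x = n(CaCO3), y = n(MgCO3).
Titrant: 2x + 2y = 0.0120;  mass: 100.09x + 84.31y = 0.563
Solving, x = 3.57 × 10^-3 mol, y = 2.44 × 10^-3 mol
mass of CaCO3 = 3.57 × 10^-3 × 100.09 = 0.357 g
% CaCO3 = 0.357 / 0.563 × 100 = 63.4 %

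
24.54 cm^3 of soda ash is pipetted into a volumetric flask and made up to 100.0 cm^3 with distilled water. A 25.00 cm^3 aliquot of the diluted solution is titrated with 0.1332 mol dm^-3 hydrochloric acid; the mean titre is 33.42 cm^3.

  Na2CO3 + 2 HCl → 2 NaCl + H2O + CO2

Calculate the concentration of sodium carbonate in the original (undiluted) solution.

n(HCl) = 0.03342 × 0.1332 = 4.452 × 10^-3 mol
From the 1:2 ratio, n(Na2CO3) in the aliquot = 1/2 × 4.452 × 10^-3 = 2.226 × 10^-3 mol
[Na2CO3]_dilute = 2.226 × 10^-3 / 0.02500 = 0.08903 mol/L
Dilution factor = 100.0 / 24.54 = 4.075
[Na2CO3]_stock = 0.08903 × 4.075 = 0.3628 mol/L

0.3628 mol/L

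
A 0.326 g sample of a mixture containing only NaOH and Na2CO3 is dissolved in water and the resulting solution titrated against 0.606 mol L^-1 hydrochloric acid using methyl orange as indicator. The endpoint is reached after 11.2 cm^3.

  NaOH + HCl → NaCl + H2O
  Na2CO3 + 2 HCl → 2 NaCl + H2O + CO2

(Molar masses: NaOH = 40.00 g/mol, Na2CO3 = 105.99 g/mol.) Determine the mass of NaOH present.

0.104 g

n(HCl) = 0.0112 × 0.606 = 6.79 × 10^-3 mol
Let x = n(NaOH), y = n(Na2CO3).
Titrant: 1x + 2y = 6.79 × 10^-3;  mass: 40.00x + 105.99y = 0.326
Solving, x = 2.59 × 10^-3 mol, y = 2.10 × 10^-3 mol
mass of NaOH = 2.59 × 10^-3 × 40.00 = 0.104 g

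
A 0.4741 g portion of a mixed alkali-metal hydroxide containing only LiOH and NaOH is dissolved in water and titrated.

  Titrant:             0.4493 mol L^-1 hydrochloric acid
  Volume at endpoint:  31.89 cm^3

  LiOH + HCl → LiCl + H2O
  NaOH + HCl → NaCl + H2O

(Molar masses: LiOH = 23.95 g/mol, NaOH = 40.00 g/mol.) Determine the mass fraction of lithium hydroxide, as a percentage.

31.17 %

n(HCl) = 0.03189 × 0.4493 = 0.01433 mol
Let x = n(LiOH), y = n(NaOH).
Titrant: 1x + 1y = 0.01433;  mass: 23.95x + 40.00y = 0.4741
Solving, x = 6.170 × 10^-3 mol, y = 8.158 × 10^-3 mol
mass of LiOH = 6.170 × 10^-3 × 23.95 = 0.1478 g
% LiOH = 0.1478 / 0.4741 × 100 = 31.17 %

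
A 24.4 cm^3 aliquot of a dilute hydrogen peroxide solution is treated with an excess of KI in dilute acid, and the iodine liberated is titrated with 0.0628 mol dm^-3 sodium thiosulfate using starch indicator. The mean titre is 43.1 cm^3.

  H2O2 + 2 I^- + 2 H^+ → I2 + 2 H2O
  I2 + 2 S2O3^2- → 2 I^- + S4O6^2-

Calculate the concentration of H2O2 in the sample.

n(S2O3^2-) = 0.0431 × 0.0628 = 2.71 × 10^-3 mol
n(I2) = n(S2O3^2-)/2 = 1.35 × 10^-3 mol
n(H2O2) in the aliquot = 1.35 × 10^-3 mol (1:1 ratio)
[H2O2] = 1.35 × 10^-3 / 0.0244 = 0.0555 mol/L

0.0555 mol/L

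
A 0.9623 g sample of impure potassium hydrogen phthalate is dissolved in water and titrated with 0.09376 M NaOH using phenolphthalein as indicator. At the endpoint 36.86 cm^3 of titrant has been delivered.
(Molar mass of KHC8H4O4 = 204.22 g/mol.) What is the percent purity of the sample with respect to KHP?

73.34 %

KHC8H4O4 + NaOH → KNaC8H4O4 + H2O
n(NaOH) = 0.03686 L × 0.09376 mol/L = 3.456 × 10^-3 mol
n(KHC8H4O4) = 3.456 × 10^-3 mol (1:1 ratio)
mass of KHC8H4O4 = 3.456 × 10^-3 × 204.22 g/mol = 0.7058 g
% KHC8H4O4 = 0.7058 / 0.9623 × 100 = 73.34 %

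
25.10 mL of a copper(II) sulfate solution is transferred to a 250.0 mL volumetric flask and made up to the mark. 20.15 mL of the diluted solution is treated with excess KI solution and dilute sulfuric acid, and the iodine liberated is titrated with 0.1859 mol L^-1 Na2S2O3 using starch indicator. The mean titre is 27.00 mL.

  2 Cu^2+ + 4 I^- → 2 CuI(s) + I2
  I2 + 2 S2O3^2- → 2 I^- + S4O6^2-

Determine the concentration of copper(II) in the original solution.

n(S2O3^2-) = 0.02700 × 0.1859 = 5.019 × 10^-3 mol
n(I2) = n(S2O3^2-)/2 = 2.510 × 10^-3 mol
From the 2:1 ratio, n(Cu2+) in the aliquot = 2/1 × 2.510 × 10^-3 = 5.019 × 10^-3 mol
[Cu2+]_dilute = 5.019 × 10^-3 / 0.02015 = 0.2491 mol/L
[Cu2+]_original = 0.2491 × 250.0/25.10 = 2.481 mol/L

2.481 mol/L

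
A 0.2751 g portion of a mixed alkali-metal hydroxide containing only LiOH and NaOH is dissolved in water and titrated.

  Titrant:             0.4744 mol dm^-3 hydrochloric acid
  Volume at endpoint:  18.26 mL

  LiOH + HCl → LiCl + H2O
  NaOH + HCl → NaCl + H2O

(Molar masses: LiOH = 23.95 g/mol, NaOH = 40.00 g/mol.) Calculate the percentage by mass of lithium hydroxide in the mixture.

38.73 %

n(HCl) = 0.01826 × 0.4744 = 8.663 × 10^-3 mol
Let x = n(LiOH), y = n(NaOH).
Titrant: 1x + 1y = 8.663 × 10^-3;  mass: 23.95x + 40.00y = 0.2751
Solving, x = 4.449 × 10^-3 mol, y = 4.214 × 10^-3 mol
mass of LiOH = 4.449 × 10^-3 × 23.95 = 0.1065 g
% LiOH = 0.1065 / 0.2751 × 100 = 38.73 %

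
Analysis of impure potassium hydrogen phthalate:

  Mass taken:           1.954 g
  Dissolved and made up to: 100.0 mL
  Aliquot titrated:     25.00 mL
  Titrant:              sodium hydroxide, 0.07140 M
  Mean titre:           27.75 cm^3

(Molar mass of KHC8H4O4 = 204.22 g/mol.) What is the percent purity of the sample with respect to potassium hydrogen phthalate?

82.83 %

KHC8H4O4 + NaOH → KNaC8H4O4 + H2O
n(NaOH) per titration = 0.02775 × 0.07140 = 1.981 × 10^-3 mol
n(KHC8H4O4) in each aliquot = 1.981 × 10^-3 mol (1:1 ratio)
n(KHC8H4O4) in the whole flask = 1.981 × 10^-3 × 100.0/25.00 = 7.925 × 10^-3 mol
mass of KHC8H4O4 = 7.925 × 10^-3 × 204.22 = 1.619 g
% KHC8H4O4 = 1.619 / 1.954 × 100 = 82.83 %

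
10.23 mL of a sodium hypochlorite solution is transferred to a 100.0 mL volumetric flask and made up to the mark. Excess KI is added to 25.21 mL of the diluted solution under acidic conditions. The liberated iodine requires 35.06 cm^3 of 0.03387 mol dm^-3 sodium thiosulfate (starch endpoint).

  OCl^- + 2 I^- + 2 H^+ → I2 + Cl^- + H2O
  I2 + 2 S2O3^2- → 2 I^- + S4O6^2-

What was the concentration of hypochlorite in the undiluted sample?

n(S2O3^2-) = 0.03506 × 0.03387 = 1.187 × 10^-3 mol
n(I2) = n(S2O3^2-)/2 = 5.937 × 10^-4 mol
n(OCl^-) in the aliquot = 5.937 × 10^-4 mol (1:1 ratio)
[OCl^-]_dilute = 5.937 × 10^-4 / 0.02521 = 0.02355 mol/L
[OCl^-]_original = 0.02355 × 100.0/10.23 = 0.2302 mol/L

0.2302 mol/L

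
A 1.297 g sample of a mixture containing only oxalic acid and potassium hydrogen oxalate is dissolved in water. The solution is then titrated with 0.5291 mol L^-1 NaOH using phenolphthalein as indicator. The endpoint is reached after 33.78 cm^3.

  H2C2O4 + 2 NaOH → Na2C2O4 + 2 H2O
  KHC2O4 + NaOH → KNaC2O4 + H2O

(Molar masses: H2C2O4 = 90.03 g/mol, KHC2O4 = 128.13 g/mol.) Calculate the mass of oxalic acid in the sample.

n(NaOH) = 0.03378 × 0.5291 = 0.01787 mol
Let x = n(H2C2O4), y = n(KHC2O4).
Titrant: 2x + 1y = 0.01787;  mass: 90.03x + 128.13y = 1.297
Solving, x = 5.974 × 10^-3 mol, y = 5.925 × 10^-3 mol
mass of H2C2O4 = 5.974 × 10^-3 × 90.03 = 0.5378 g

0.5378 g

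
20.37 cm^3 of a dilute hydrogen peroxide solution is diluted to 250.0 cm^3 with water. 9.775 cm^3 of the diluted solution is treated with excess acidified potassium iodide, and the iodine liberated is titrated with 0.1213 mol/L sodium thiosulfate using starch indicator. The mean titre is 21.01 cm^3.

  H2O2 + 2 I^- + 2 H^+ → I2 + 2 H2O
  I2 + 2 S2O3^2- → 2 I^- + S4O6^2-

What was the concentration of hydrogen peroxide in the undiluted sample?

n(S2O3^2-) = 0.02101 × 0.1213 = 2.549 × 10^-3 mol
n(I2) = n(S2O3^2-)/2 = 1.274 × 10^-3 mol
n(H2O2) in the aliquot = 1.274 × 10^-3 mol (1:1 ratio)
[H2O2]_dilute = 1.274 × 10^-3 / 0.009775 = 0.1304 mol/L
[H2O2]_original = 0.1304 × 250.0/20.37 = 1.600 mol/L

1.600 mol/L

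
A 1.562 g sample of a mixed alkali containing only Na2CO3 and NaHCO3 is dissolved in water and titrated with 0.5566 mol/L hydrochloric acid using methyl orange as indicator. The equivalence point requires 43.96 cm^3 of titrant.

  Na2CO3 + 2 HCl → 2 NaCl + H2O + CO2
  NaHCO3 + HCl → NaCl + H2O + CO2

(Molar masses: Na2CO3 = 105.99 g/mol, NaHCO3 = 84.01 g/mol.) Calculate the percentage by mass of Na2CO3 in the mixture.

n(HCl) = 0.04396 × 0.5566 = 0.02447 mol
Let x = n(Na2CO3), y = n(NaHCO3).
Titrant: 2x + 1y = 0.02447;  mass: 105.99x + 84.01y = 1.562
Solving, x = 7.957 × 10^-3 mol, y = 8.554 × 10^-3 mol
mass of Na2CO3 = 7.957 × 10^-3 × 105.99 = 0.8434 g
% Na2CO3 = 0.8434 / 1.562 × 100 = 53.99 %

53.99 %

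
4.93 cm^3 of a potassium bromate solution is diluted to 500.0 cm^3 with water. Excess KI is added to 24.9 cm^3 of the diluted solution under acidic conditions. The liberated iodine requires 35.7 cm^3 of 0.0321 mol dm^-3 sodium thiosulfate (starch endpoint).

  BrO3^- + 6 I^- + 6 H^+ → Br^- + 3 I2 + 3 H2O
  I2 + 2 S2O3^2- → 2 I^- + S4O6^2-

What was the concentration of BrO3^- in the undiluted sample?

n(S2O3^2-) = 0.0357 × 0.0321 = 1.15 × 10^-3 mol
n(I2) = n(S2O3^2-)/2 = 5.73 × 10^-4 mol
From the 1:3 ratio, n(BrO3^-) in the aliquot = 1/3 × 5.73 × 10^-4 = 1.91 × 10^-4 mol
[BrO3^-]_dilute = 1.91 × 10^-4 / 0.0249 = 0.00767 mol/L
[BrO3^-]_original = 0.00767 × 500.0/4.93 = 0.778 mol/L

0.778 mol/L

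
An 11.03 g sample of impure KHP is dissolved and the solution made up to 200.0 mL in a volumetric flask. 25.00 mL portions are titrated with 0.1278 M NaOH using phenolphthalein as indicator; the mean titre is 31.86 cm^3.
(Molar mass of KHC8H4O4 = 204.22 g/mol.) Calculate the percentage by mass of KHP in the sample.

60.31 %

KHC8H4O4 + NaOH → KNaC8H4O4 + H2O
n(NaOH) per titration = 0.03186 × 0.1278 = 4.072 × 10^-3 mol
n(KHC8H4O4) in each aliquot = 4.072 × 10^-3 mol (1:1 ratio)
n(KHC8H4O4) in the whole flask = 4.072 × 10^-3 × 200.0/25.00 = 0.03257 mol
mass of KHC8H4O4 = 0.03257 × 204.22 = 6.652 g
% KHC8H4O4 = 6.652 / 11.03 × 100 = 60.31 %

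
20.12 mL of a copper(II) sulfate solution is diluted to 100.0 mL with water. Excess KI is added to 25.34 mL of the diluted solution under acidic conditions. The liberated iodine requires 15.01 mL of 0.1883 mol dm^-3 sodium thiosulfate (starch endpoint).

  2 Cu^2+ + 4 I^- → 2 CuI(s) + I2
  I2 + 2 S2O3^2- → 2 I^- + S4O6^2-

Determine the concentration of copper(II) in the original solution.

0.5544 mol/L

n(S2O3^2-) = 0.01501 × 0.1883 = 2.826 × 10^-3 mol
n(I2) = n(S2O3^2-)/2 = 1.413 × 10^-3 mol
From the 2:1 ratio, n(Cu2+) in the aliquot = 2/1 × 1.413 × 10^-3 = 2.826 × 10^-3 mol
[Cu2+]_dilute = 2.826 × 10^-3 / 0.02534 = 0.1115 mol/L
[Cu2+]_original = 0.1115 × 100.0/20.12 = 0.5544 mol/L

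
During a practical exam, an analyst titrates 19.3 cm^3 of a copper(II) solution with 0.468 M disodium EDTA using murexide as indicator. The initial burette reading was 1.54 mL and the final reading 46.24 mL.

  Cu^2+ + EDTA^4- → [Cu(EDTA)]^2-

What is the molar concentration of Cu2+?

1.08 M

n(EDTA) = 0.0447 L × 0.468 mol/L = 0.0209 mol
n(Cu2+) = 0.0209 mol (1:1 mole ratio)
[Cu2+] = 0.0209 mol / 0.0193 L = 1.08 mol/L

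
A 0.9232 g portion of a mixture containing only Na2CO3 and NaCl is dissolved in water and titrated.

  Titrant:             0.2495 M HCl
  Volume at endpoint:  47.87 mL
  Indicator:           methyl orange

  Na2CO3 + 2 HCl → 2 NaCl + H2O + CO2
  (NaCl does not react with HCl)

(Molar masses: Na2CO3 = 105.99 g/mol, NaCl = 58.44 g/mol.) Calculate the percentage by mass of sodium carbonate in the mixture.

n(HCl) = 0.04787 × 0.2495 = 0.01194 mol
Let x = n(Na2CO3), y = n(NaCl).
Titrant: 2x = 0.01194;  mass: 105.99x + 58.44y = 0.9232
Solving, x = 5.972 × 10^-3 mol, y = 4.967 × 10^-3 mol
mass of Na2CO3 = 5.972 × 10^-3 × 105.99 = 0.6329 g
% Na2CO3 = 0.6329 / 0.9232 × 100 = 68.56 %

68.56 %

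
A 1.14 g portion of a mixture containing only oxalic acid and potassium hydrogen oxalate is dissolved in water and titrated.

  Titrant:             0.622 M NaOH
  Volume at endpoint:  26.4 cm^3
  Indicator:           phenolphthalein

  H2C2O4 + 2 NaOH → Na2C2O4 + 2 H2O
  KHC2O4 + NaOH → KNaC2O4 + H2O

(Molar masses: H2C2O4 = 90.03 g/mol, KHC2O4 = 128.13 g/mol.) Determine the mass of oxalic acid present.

n(NaOH) = 0.0264 × 0.622 = 0.0164 mol
Let x = n(H2C2O4), y = n(KHC2O4).
Titrant: 2x + 1y = 0.0164;  mass: 90.03x + 128.13y = 1.14
Solving, x = 5.80 × 10^-3 mol, y = 4.82 × 10^-3 mol
mass of H2C2O4 = 5.80 × 10^-3 × 90.03 = 0.522 g

0.522 g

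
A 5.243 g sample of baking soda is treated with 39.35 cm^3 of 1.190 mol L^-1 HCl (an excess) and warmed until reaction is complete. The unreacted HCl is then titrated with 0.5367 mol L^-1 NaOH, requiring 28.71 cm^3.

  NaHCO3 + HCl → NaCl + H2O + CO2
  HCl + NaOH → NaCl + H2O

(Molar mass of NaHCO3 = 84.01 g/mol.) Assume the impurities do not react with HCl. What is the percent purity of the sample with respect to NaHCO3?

50.34 %

n(HCl) added = 0.03935 × 1.190 = 0.04683 mol
n(NaOH) used in back-titration = 0.02871 × 0.5367 = 0.01541 mol
n(HCl) left over = 0.01541 mol (1:1 ratio)
n(HCl) consumed by analyte = 0.04683 − 0.01541 = 0.03142 mol
n(NaHCO3) = 0.03142 mol (1:1 ratio)
mass of NaHCO3 = 0.03142 × 84.01 = 2.639 g
% NaHCO3 = 2.639 / 5.243 × 100 = 50.34 %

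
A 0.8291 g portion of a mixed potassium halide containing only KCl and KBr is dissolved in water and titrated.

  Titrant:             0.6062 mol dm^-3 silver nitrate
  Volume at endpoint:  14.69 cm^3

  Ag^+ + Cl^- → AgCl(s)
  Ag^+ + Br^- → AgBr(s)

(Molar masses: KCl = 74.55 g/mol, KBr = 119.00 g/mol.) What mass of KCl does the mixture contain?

0.3868 g

n(AgNO3) = 0.01469 × 0.6062 = 8.905 × 10^-3 mol
Let x = n(KCl), y = n(KBr).
Titrant: 1x + 1y = 8.905 × 10^-3;  mass: 74.55x + 119.00y = 0.8291
Solving, x = 5.188 × 10^-3 mol, y = 3.717 × 10^-3 mol
mass of KCl = 5.188 × 10^-3 × 74.55 = 0.3868 g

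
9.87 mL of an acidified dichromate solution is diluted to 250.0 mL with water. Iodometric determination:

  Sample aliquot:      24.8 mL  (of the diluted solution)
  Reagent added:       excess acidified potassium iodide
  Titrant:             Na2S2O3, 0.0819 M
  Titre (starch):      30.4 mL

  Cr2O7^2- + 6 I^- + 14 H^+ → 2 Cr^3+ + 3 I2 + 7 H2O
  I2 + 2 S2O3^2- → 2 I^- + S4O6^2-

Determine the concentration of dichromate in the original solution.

n(S2O3^2-) = 0.0304 × 0.0819 = 2.49 × 10^-3 mol
n(I2) = n(S2O3^2-)/2 = 1.24 × 10^-3 mol
From the 1:3 ratio, n(Cr2O7^2-) in the aliquot = 1/3 × 1.24 × 10^-3 = 4.15 × 10^-4 mol
[Cr2O7^2-]_dilute = 4.15 × 10^-4 / 0.0248 = 0.0167 mol/L
[Cr2O7^2-]_original = 0.0167 × 250.0/9.87 = 0.424 mol/L

0.424 M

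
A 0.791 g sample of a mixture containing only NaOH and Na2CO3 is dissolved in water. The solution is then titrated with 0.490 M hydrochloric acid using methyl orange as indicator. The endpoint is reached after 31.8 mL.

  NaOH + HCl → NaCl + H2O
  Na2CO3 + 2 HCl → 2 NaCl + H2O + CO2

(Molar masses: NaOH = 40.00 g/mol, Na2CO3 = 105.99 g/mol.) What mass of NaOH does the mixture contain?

n(HCl) = 0.0318 × 0.490 = 0.0156 mol
Let x = n(NaOH), y = n(Na2CO3).
Titrant: 1x + 2y = 0.0156;  mass: 40.00x + 105.99y = 0.791
Solving, x = 2.68 × 10^-3 mol, y = 6.45 × 10^-3 mol
mass of NaOH = 2.68 × 10^-3 × 40.00 = 0.107 g

0.107 g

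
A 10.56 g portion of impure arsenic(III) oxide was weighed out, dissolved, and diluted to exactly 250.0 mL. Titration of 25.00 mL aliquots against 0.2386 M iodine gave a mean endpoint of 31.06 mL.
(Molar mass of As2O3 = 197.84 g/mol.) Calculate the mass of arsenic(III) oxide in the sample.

7.331 g

As2O3 + 2 I2 + 2 H2O → As2O5 + 4 HI
n(I2) per titration = 0.03106 × 0.2386 = 7.411 × 10^-3 mol
From the 1:2 ratio, n(As2O3) in each aliquot = 1/2 × 7.411 × 10^-3 = 3.705 × 10^-3 mol
n(As2O3) in the whole flask = 3.705 × 10^-3 × 250.0/25.00 = 0.03705 mol
mass of As2O3 = 0.03705 × 197.84 = 7.331 g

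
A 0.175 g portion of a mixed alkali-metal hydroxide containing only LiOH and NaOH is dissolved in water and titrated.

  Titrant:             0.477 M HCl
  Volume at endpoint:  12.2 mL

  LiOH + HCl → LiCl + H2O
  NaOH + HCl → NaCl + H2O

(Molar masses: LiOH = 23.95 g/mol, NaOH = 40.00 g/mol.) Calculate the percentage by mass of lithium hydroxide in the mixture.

n(HCl) = 0.0122 × 0.477 = 5.82 × 10^-3 mol
Let x = n(LiOH), y = n(NaOH).
Titrant: 1x + 1y = 5.82 × 10^-3;  mass: 23.95x + 40.00y = 0.175
Solving, x = 3.60 × 10^-3 mol, y = 2.22 × 10^-3 mol
mass of LiOH = 3.60 × 10^-3 × 23.95 = 0.0862 g
% LiOH = 0.0862 / 0.175 × 100 = 49.3 %

49.3 %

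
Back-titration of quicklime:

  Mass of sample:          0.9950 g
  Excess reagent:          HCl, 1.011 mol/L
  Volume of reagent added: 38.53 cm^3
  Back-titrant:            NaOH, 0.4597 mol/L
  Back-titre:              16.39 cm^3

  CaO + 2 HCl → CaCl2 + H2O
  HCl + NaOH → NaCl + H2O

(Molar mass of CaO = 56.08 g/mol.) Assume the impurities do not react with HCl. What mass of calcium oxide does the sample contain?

n(HCl) added = 0.03853 × 1.011 = 0.03895 mol
n(NaOH) used in back-titration = 0.01639 × 0.4597 = 7.534 × 10^-3 mol
n(HCl) left over = 7.534 × 10^-3 mol (1:1 ratio)
n(HCl) consumed by analyte = 0.03895 − 7.534 × 10^-3 = 0.03142 mol
From the 1:2 ratio, n(CaO) = 1/2 × 0.03142 = 0.01571 mol
mass of CaO = 0.01571 × 56.08 = 0.8810 g

0.8810 g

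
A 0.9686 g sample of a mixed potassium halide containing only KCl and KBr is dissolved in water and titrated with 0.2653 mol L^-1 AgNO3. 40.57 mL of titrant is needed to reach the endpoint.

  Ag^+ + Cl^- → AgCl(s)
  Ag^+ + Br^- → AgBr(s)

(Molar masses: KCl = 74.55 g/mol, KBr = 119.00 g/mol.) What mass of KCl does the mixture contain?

n(AgNO3) = 0.04057 × 0.2653 = 0.01076 mol
Let x = n(KCl), y = n(KBr).
Titrant: 1x + 1y = 0.01076;  mass: 74.55x + 119.00y = 0.9686
Solving, x = 7.024 × 10^-3 mol, y = 3.739 × 10^-3 mol
mass of KCl = 7.024 × 10^-3 × 74.55 = 0.5237 g

0.5237 g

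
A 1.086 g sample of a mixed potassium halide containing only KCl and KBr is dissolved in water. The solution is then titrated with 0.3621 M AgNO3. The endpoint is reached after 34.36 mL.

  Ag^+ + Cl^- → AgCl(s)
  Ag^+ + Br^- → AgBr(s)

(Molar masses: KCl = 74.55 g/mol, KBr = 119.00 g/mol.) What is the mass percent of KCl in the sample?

n(AgNO3) = 0.03436 × 0.3621 = 0.01244 mol
Let x = n(KCl), y = n(KBr).
Titrant: 1x + 1y = 0.01244;  mass: 74.55x + 119.00y = 1.086
Solving, x = 8.877 × 10^-3 mol, y = 3.565 × 10^-3 mol
mass of KCl = 8.877 × 10^-3 × 74.55 = 0.6618 g
% KCl = 0.6618 / 1.086 × 100 = 60.94 %

60.94 %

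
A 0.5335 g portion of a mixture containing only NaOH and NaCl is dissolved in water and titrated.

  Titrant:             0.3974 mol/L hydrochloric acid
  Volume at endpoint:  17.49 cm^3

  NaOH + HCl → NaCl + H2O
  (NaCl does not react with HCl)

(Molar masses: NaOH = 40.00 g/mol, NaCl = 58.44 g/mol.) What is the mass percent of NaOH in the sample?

n(HCl) = 0.01749 × 0.3974 = 6.951 × 10^-3 mol
Let x = n(NaOH), y = n(NaCl).
Titrant: 1x = 6.951 × 10^-3;  mass: 40.00x + 58.44y = 0.5335
Solving, x = 6.951 × 10^-3 mol, y = 4.372 × 10^-3 mol
mass of NaOH = 6.951 × 10^-3 × 40.00 = 0.2780 g
% NaOH = 0.2780 / 0.5335 × 100 = 52.11 %

52.11 %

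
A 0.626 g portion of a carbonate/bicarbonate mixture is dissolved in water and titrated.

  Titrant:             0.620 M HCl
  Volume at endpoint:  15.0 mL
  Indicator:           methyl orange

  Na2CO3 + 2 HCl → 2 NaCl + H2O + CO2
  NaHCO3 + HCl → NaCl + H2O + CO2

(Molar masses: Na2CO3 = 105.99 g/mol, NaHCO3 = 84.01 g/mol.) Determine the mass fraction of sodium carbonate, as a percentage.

n(HCl) = 0.0150 × 0.620 = 9.30 × 10^-3 mol
Let x = n(Na2CO3), y = n(NaHCO3).
Titrant: 2x + 1y = 9.30 × 10^-3;  mass: 105.99x + 84.01y = 0.626
Solving, x = 2.50 × 10^-3 mol, y = 4.29 × 10^-3 mol
mass of Na2CO3 = 2.50 × 10^-3 × 105.99 = 0.265 g
% Na2CO3 = 0.265 / 0.626 × 100 = 42.4 %

42.4 %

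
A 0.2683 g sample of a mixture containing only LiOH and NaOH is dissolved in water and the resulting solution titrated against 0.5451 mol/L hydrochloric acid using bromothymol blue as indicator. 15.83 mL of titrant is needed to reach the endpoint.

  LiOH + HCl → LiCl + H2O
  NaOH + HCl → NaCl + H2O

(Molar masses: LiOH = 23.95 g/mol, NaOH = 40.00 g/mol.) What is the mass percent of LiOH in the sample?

n(HCl) = 0.01583 × 0.5451 = 8.629 × 10^-3 mol
Let x = n(LiOH), y = n(NaOH).
Titrant: 1x + 1y = 8.629 × 10^-3;  mass: 23.95x + 40.00y = 0.2683
Solving, x = 4.789 × 10^-3 mol, y = 3.840 × 10^-3 mol
mass of LiOH = 4.789 × 10^-3 × 23.95 = 0.1147 g
% LiOH = 0.1147 / 0.2683 × 100 = 42.75 %

42.75 %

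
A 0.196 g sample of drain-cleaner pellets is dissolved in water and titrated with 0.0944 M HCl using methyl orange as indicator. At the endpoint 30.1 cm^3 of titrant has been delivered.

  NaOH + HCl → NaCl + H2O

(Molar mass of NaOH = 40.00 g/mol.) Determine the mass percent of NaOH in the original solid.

58.0 %

n(HCl) = 0.0301 L × 0.0944 mol/L = 2.84 × 10^-3 mol
n(NaOH) = 2.84 × 10^-3 mol (1:1 ratio)
mass of NaOH = 2.84 × 10^-3 × 40.00 g/mol = 0.114 g
% NaOH = 0.114 / 0.196 × 100 = 58.0 %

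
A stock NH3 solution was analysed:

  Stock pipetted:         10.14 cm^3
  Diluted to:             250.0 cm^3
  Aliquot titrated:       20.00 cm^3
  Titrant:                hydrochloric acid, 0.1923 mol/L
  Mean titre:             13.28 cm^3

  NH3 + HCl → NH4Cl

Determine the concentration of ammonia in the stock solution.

n(HCl) = 0.01328 × 0.1923 = 2.554 × 10^-3 mol
n(NH3) in the aliquot = 2.554 × 10^-3 mol (1:1 ratio)
[NH3]_dilute = 2.554 × 10^-3 / 0.02000 = 0.1277 mol/L
Dilution factor = 250.0 / 10.14 = 24.65
[NH3]_stock = 0.1277 × 24.65 = 3.148 mol/L

3.148 mol/L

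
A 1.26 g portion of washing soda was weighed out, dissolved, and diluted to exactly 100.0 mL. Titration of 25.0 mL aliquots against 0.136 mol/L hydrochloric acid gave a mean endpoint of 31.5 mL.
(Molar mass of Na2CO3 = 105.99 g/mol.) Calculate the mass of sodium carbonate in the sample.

0.908 g

Na2CO3 + 2 HCl → 2 NaCl + H2O + CO2
n(HCl) per titration = 0.0315 × 0.136 = 4.28 × 10^-3 mol
From the 1:2 ratio, n(Na2CO3) in each aliquot = 1/2 × 4.28 × 10^-3 = 2.14 × 10^-3 mol
n(Na2CO3) in the whole flask = 2.14 × 10^-3 × 100.0/25.0 = 8.57 × 10^-3 mol
mass of Na2CO3 = 8.57 × 10^-3 × 105.99 = 0.908 g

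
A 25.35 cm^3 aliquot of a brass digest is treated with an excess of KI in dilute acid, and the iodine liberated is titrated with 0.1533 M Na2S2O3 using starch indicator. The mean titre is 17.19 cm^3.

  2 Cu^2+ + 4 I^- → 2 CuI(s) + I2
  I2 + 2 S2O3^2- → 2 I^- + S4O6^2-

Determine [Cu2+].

n(S2O3^2-) = 0.01719 × 0.1533 = 2.635 × 10^-3 mol
n(I2) = n(S2O3^2-)/2 = 1.318 × 10^-3 mol
From the 2:1 ratio, n(Cu2+) in the aliquot = 2/1 × 1.318 × 10^-3 = 2.635 × 10^-3 mol
[Cu2+] = 2.635 × 10^-3 / 0.02535 = 0.1040 mol/L

0.1040 M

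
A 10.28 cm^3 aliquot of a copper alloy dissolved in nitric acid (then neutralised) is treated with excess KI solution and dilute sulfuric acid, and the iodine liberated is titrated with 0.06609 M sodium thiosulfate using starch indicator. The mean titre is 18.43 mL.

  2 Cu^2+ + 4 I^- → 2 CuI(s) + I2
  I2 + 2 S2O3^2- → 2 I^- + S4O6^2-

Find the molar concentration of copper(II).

0.1185 M

n(S2O3^2-) = 0.01843 × 0.06609 = 1.218 × 10^-3 mol
n(I2) = n(S2O3^2-)/2 = 6.090 × 10^-4 mol
From the 2:1 ratio, n(Cu2+) in the aliquot = 2/1 × 6.090 × 10^-4 = 1.218 × 10^-3 mol
[Cu2+] = 1.218 × 10^-3 / 0.01028 = 0.1185 mol/L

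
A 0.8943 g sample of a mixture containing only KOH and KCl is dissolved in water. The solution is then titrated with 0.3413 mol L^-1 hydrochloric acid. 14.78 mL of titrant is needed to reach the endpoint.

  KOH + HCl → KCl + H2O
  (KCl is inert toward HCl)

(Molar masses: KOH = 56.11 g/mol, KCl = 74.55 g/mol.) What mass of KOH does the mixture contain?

n(HCl) = 0.01478 × 0.3413 = 5.044 × 10^-3 mol
Let x = n(KOH), y = n(KCl).
Titrant: 1x = 5.044 × 10^-3;  mass: 56.11x + 74.55y = 0.8943
Solving, x = 5.044 × 10^-3 mol, y = 8.199 × 10^-3 mol
mass of KOH = 5.044 × 10^-3 × 56.11 = 0.2830 g

0.2830 g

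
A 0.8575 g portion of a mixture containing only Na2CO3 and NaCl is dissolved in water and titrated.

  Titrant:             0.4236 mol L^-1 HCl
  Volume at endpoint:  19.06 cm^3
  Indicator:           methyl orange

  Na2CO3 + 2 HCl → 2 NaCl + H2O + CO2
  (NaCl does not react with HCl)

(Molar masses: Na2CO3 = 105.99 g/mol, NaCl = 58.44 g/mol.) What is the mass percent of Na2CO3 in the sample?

n(HCl) = 0.01906 × 0.4236 = 8.074 × 10^-3 mol
Let x = n(Na2CO3), y = n(NaCl).
Titrant: 2x = 8.074 × 10^-3;  mass: 105.99x + 58.44y = 0.8575
Solving, x = 4.037 × 10^-3 mol, y = 7.352 × 10^-3 mol
mass of Na2CO3 = 4.037 × 10^-3 × 105.99 = 0.4279 g
% Na2CO3 = 0.4279 / 0.8575 × 100 = 49.90 %

49.90 %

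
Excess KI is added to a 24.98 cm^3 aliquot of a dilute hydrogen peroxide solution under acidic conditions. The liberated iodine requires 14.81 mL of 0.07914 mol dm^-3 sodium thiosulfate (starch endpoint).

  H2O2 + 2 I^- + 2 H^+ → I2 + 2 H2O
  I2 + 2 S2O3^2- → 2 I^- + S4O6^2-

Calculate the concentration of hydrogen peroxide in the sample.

n(S2O3^2-) = 0.01481 × 0.07914 = 1.172 × 10^-3 mol
n(I2) = n(S2O3^2-)/2 = 5.860 × 10^-4 mol
n(H2O2) in the aliquot = 5.860 × 10^-4 mol (1:1 ratio)
[H2O2] = 5.860 × 10^-4 / 0.02498 = 0.02346 mol/L

0.02346 mol/L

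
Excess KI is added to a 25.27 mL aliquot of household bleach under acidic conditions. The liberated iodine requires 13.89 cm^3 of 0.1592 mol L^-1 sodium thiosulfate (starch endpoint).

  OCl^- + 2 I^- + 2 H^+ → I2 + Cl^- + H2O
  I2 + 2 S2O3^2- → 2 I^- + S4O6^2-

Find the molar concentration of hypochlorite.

n(S2O3^2-) = 0.01389 × 0.1592 = 2.211 × 10^-3 mol
n(I2) = n(S2O3^2-)/2 = 1.106 × 10^-3 mol
n(OCl^-) in the aliquot = 1.106 × 10^-3 mol (1:1 ratio)
[OCl^-] = 1.106 × 10^-3 / 0.02527 = 0.04375 mol/L

0.04375 mol/L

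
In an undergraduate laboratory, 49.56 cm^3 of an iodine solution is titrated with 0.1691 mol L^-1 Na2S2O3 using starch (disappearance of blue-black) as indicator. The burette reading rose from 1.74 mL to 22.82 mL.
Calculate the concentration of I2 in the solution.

0.03596 mol/L

I2 + 2 S2O3^2- → 2 I^- + S4O6^2-
n(Na2S2O3) = 0.02108 L × 0.1691 mol/L = 3.565 × 10^-3 mol
From the 1:2 mole ratio, n(I2) = 1/2 × 3.565 × 10^-3 = 1.782 × 10^-3 mol
[I2] = 1.782 × 10^-3 mol / 0.04956 L = 0.03596 mol/L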